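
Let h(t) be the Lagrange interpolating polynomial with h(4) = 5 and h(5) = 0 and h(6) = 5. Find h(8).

Evaluate each Lagrange basis at t = 8:
L_0(8) = (3)·(2)/[(-1)·(-2)] = 3
L_1(8) = (4)·(2)/[(1)·(-1)] = -8
L_2(8) = (4)·(3)/[(2)·(1)] = 6
Sum: 5·(3) + 0 + 5·(6) = 45

45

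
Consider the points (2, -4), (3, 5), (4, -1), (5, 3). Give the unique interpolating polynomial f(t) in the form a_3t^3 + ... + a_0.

f(t) = (25/6)t^3 - 45t^2 + (929/6)t - 167

Build the Lagrange basis polynomials:
L_0(t) = (t - 3)(t - 4)(t - 5) / [-6] = -(1/6)t^3 + 2t^2 - (47/6)t + 10
L_1(t) = (t - 2)(t - 4)(t - 5) / [2] = (1/2)t^3 - (11/2)t^2 + 19t - 20
L_2(t) = (t - 2)(t - 3)(t - 5) / [-2] = -(1/2)t^3 + 5t^2 - (31/2)t + 15
L_3(t) = (t - 2)(t - 3)(t - 4) / [6] = (1/6)t^3 - (3/2)t^2 + (13/3)t - 4
f(t) = (-4)·L_0 + 5·L_1 + (-1)·L_2 + 3·L_3
  (-4)·L_0(t) = (2/3)t^3 - 8t^2 + (94/3)t - 40
  5·L_1(t) = (5/2)t^3 - (55/2)t^2 + 95t - 100
  (-1)·L_2(t) = (1/2)t^3 - 5t^2 + (31/2)t - 15
  3·L_3(t) = (1/2)t^3 - (9/2)t^2 + 13t - 12
Adding term by term: (25/6)t^3 - 45t^2 + (929/6)t - 167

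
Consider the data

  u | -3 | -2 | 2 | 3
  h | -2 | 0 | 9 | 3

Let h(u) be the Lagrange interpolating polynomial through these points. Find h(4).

-97/10

Evaluate each Lagrange basis at u = 4:
L_0(4) = (6)·(2)·(1)/[(-1)·(-5)·(-6)] = -2/5
L_1(4) = (7)·(2)·(1)/[(1)·(-4)·(-5)] = 7/10
L_2(4) = (7)·(6)·(1)/[(5)·(4)·(-1)] = -21/10
L_3(4) = (7)·(6)·(2)/[(6)·(5)·(1)] = 14/5
Sum: (-2)·(-2/5) + 0 + 9·(-21/10) + 3·(14/5) = -97/10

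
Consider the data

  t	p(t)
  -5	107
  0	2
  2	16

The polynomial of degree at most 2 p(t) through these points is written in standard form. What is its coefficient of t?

-1

Build the Lagrange basis polynomials:
L_0(t) = t(t - 2) / [35] = (1/35)t^2 - (2/35)t
L_1(t) = (t + 5)(t - 2) / [-10] = -(1/10)t^2 - (3/10)t + 1
L_2(t) = (t + 5)t / [14] = (1/14)t^2 + (5/14)t
p(t) = 107·L_0 + 2·L_1 + 16·L_2
Only the coefficient of t is needed; take it from each L_i and combine:
107·(-2/35) + 2·(-3/10) + 16·(5/14) = -1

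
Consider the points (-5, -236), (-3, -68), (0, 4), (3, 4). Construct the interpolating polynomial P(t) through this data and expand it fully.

L_0(t) = (t + 3)t(t - 3) / [-80] = -(1/80)t^3 + (9/80)t
L_1(t) = (t + 5)t(t - 3) / [36] = (1/36)t^3 + (1/18)t^2 - (5/12)t
L_2(t) = (t + 5)(t + 3)(t - 3) / [-45] = -(1/45)t^3 - (1/9)t^2 + (1/5)t + 1
L_3(t) = (t + 5)(t + 3)t / [144] = (1/144)t^3 + (1/18)t^2 + (5/48)t
P(t) = (-236)·L_0 + (-68)·L_1 + 4·L_2 + 4·L_3
  (-236)·L_0(t) = (59/20)t^3 - (531/20)t
  (-68)·L_1(t) = -(17/9)t^3 - (34/9)t^2 + (85/3)t
  4·L_2(t) = -(4/45)t^3 - (4/9)t^2 + (4/5)t + 4
  4·L_3(t) = (1/36)t^3 + (2/9)t^2 + (5/12)t
Adding term by term: t^3 - 4t^2 + 3t + 4

P(t) = t^3 - 4t^2 + 3t + 4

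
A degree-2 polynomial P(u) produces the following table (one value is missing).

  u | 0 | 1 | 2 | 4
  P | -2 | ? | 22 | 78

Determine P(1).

The 3 known values determine P uniquely (degree ≤ 2).
L_0(1) = (-1)·(-3)/[(-2)·(-4)] = 3/8
L_1(1) = (1)·(-3)/[(2)·(-2)] = 3/4
L_2(1) = (1)·(-1)/[(4)·(2)] = -1/8
Sum: (-2)·(3/8) + 22·(3/4) + 78·(-1/8) = 6

6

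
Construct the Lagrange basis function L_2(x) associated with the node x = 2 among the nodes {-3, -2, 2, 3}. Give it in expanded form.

L_2(x) = (x + 3)(x + 2)(x - 3) / [(5)·(4)·(-1)]
       = (x^3 + 2x^2 - 9x - 18) / (-20)

L_2(x) = -(1/20)x^3 - (1/10)x^2 + (9/20)x + 9/10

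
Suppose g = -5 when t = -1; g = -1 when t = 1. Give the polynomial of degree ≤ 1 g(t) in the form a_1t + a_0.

g(t) = 2t - 3

L_0(t) = (t - 1) / [-2] = -(1/2)t + 1/2
L_1(t) = (t + 1) / [2] = (1/2)t + 1/2
g(t) = (-5)·L_0 + (-1)·L_1
  (-5)·L_0(t) = (5/2)t - 5/2
  (-1)·L_1(t) = -(1/2)t - 1/2
Adding term by term: 2t - 3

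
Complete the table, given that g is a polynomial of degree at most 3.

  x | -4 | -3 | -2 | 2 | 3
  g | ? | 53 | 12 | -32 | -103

The 4 known values determine g uniquely (degree ≤ 3).
Evaluate each Lagrange basis at x = -4:
L_0(-4) = (-2)·(-6)·(-7)/[(-1)·(-5)·(-6)] = 14/5
L_1(-4) = (-1)·(-6)·(-7)/[(1)·(-4)·(-5)] = -21/10
L_2(-4) = (-1)·(-2)·(-7)/[(5)·(4)·(-1)] = 7/10
L_3(-4) = (-1)·(-2)·(-6)/[(6)·(5)·(1)] = -2/5
Sum: 53·(14/5) + 12·(-21/10) + (-32)·(7/10) + (-103)·(-2/5) = 142

142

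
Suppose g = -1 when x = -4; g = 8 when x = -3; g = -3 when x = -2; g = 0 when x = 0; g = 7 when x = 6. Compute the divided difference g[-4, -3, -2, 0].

85/24

g[-4,-3] = (8 - (-1)) / (-3 - (-4)) = 9
g[-3,-2] = (-3 - 8) / (-2 - (-3)) = -11
g[-2,0] = (0 - (-3)) / (0 - (-2)) = 3/2
g[-4,-3,-2] = (-11 - 9) / (-2 - (-4)) = -10
g[-3,-2,0] = (3/2 - (-11)) / (0 - (-3)) = 25/6
g[-4,-3,-2,0] = (25/6 - (-10)) / (0 - (-4)) = 85/24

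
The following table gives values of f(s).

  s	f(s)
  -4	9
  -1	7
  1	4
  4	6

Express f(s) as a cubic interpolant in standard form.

f(s) = (3/40)s^3 + (2/15)s^2 - (63/40)s + 161/30

L_0(s) = (s + 1)(s - 1)(s - 4) / [-120] = -(1/120)s^3 + (1/30)s^2 + (1/120)s - 1/30
L_1(s) = (s + 4)(s - 1)(s - 4) / [30] = (1/30)s^3 - (1/30)s^2 - (8/15)s + 8/15
L_2(s) = (s + 4)(s + 1)(s - 4) / [-30] = -(1/30)s^3 - (1/30)s^2 + (8/15)s + 8/15
L_3(s) = (s + 4)(s + 1)(s - 1) / [120] = (1/120)s^3 + (1/30)s^2 - (1/120)s - 1/30
f(s) = 9·L_0 + 7·L_1 + 4·L_2 + 6·L_3
  9·L_0(s) = -(3/40)s^3 + (3/10)s^2 + (3/40)s - 3/10
  7·L_1(s) = (7/30)s^3 - (7/30)s^2 - (56/15)s + 56/15
  4·L_2(s) = -(2/15)s^3 - (2/15)s^2 + (32/15)s + 32/15
  6·L_3(s) = (1/20)s^3 + (1/5)s^2 - (1/20)s - 1/5
Adding term by term: (3/40)s^3 + (2/15)s^2 - (63/40)s + 161/30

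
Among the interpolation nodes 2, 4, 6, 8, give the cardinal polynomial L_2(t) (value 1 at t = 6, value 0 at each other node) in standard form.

L_2(t) = -(1/16)t^3 + (7/8)t^2 - (7/2)t + 4

L_2(t) = (t - 2)(t - 4)(t - 8) / [(4)·(2)·(-2)]
       = (t^3 - 14t^2 + 56t - 64) / (-16)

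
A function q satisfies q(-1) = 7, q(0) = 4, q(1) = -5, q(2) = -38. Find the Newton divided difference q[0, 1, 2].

-12

q[0,1] = (-5 - 4) / (1 - 0) = -9
q[1,2] = (-38 - (-5)) / (2 - 1) = -33
q[0,1,2] = (-33 - (-9)) / (2 - 0) = -12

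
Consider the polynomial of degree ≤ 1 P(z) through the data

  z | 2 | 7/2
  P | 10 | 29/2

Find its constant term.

Build the Lagrange basis polynomials:
L_0(z) = (z - 7/2) / [-3/2] = -(2/3)z + 7/3
L_1(z) = (z - 2) / [3/2] = (2/3)z - 4/3
P(z) = 10·L_0 + (29/2)·L_1
Only the constant term is needed; take it from each L_i and combine:
10·(7/3) + (29/2)·(-4/3) = 4

4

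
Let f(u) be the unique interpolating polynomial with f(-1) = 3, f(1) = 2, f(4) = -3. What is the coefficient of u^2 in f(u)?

-7/30

L_0(u) = (u - 1)(u - 4) / [10] = (1/10)u^2 - (1/2)u + 2/5
L_1(u) = (u + 1)(u - 4) / [-6] = -(1/6)u^2 + (1/2)u + 2/3
L_2(u) = (u + 1)(u - 1) / [15] = (1/15)u^2 - 1/15
f(u) = 3·L_0 + 2·L_1 + (-3)·L_2
Only the coefficient of u^2 is needed; take it from each L_i and combine:
3·(1/10) + 2·(-1/6) + (-3)·(1/15) = -7/30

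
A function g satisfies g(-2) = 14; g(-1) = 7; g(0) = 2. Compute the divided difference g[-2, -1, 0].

g[-2,-1] = (7 - 14) / (-1 - (-2)) = -7
g[-1,0] = (2 - 7) / (0 - (-1)) = -5
g[-2,-1,0] = (-5 - (-7)) / (0 - (-2)) = 1

1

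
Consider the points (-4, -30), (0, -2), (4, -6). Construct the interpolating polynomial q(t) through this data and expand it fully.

q(t) = -t^2 + 3t - 2

L_0(t) = t(t - 4) / [32] = (1/32)t^2 - (1/8)t
L_1(t) = (t + 4)(t - 4) / [-16] = -(1/16)t^2 + 1
L_2(t) = (t + 4)t / [32] = (1/32)t^2 + (1/8)t
q(t) = (-30)·L_0 + (-2)·L_1 + (-6)·L_2
  (-30)·L_0(t) = -(15/16)t^2 + (15/4)t
  (-2)·L_1(t) = (1/8)t^2 - 2
  (-6)·L_2(t) = -(3/16)t^2 - (3/4)t
Adding term by term: -t^2 + 3t - 2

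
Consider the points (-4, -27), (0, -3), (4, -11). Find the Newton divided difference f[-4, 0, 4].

-1

f[-4,0] = (-3 - (-27)) / (0 - (-4)) = 6
f[0,4] = (-11 - (-3)) / (4 - 0) = -2
f[-4,0,4] = (-2 - 6) / (4 - (-4)) = -1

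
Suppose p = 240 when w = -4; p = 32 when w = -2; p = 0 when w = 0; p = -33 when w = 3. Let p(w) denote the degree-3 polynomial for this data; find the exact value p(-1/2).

Using Newton's divided-difference form:
p[-4,-2] = (32 - 240) / (-2 - (-4)) = -104
p[-2,0] = (0 - 32) / (0 - (-2)) = -16
p[0,3] = (-33 - 0) / (3 - 0) = -11
p[-4,-2,0] = (-16 - (-104)) / (0 - (-4)) = 22
p[-2,0,3] = (-11 - (-16)) / (3 - (-2)) = 1
p[-4,-2,0,3] = (1 - 22) / (3 - (-4)) = -3
p(-1/2) = 240 + (-104)·(7/2) + 22·(7/2)·(3/2) + (-3)·(7/2)·(3/2)·(-1/2) = -5/8

-5/8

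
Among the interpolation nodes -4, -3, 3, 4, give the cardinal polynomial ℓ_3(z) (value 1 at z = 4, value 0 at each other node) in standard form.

ℓ_3(z) = (z + 4)(z + 3)(z - 3) / [(8)·(7)·(1)]
       = (z^3 + 4z^2 - 9z - 36) / (56)

ℓ_3(z) = (1/56)z^3 + (1/14)z^2 - (9/56)z - 9/14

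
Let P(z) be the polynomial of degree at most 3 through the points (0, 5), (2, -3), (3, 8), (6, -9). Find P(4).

Evaluate each Lagrange basis at z = 4:
L_0(4) = (2)·(1)·(-2)/[(-2)·(-3)·(-6)] = 1/9
L_1(4) = (4)·(1)·(-2)/[(2)·(-1)·(-4)] = -1
L_2(4) = (4)·(2)·(-2)/[(3)·(1)·(-3)] = 16/9
L_3(4) = (4)·(2)·(1)/[(6)·(4)·(3)] = 1/9
Sum: 5·(1/9) + (-3)·(-1) + 8·(16/9) + (-9)·(1/9) = 151/9

151/9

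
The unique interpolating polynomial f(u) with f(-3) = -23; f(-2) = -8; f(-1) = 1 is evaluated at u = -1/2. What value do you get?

13/4

Evaluate each Lagrange basis at u = -1/2:
L_0(-1/2) = (3/2)·(1/2)/[(-1)·(-2)] = 3/8
L_1(-1/2) = (5/2)·(1/2)/[(1)·(-1)] = -5/4
L_2(-1/2) = (5/2)·(3/2)/[(2)·(1)] = 15/8
Sum: (-23)·(3/8) + (-8)·(-5/4) + 1·(15/8) = 13/4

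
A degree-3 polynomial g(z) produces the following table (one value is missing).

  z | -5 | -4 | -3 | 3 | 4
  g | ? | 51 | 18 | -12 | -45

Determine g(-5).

The 4 known values determine g uniquely (degree ≤ 3).
Evaluate each Lagrange basis at z = -5:
L_0(-5) = (-2)·(-8)·(-9)/[(-1)·(-7)·(-8)] = 18/7
L_1(-5) = (-1)·(-8)·(-9)/[(1)·(-6)·(-7)] = -12/7
L_2(-5) = (-1)·(-2)·(-9)/[(7)·(6)·(-1)] = 3/7
L_3(-5) = (-1)·(-2)·(-8)/[(8)·(7)·(1)] = -2/7
Sum: 51·(18/7) + 18·(-12/7) + (-12)·(3/7) + (-45)·(-2/7) = 108

108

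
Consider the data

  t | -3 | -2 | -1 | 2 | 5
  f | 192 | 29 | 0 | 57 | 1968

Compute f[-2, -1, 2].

12

f[-2,-1] = (0 - 29) / (-1 - (-2)) = -29
f[-1,2] = (57 - 0) / (2 - (-1)) = 19
f[-2,-1,2] = (19 - (-29)) / (2 - (-2)) = 12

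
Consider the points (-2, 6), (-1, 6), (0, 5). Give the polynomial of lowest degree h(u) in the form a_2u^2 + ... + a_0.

L_0(u) = (u + 1)u / [2] = (1/2)u^2 + (1/2)u
L_1(u) = (u + 2)u / [-1] = -u^2 - 2u
L_2(u) = (u + 2)(u + 1) / [2] = (1/2)u^2 + (3/2)u + 1
h(u) = 6·L_0 + 6·L_1 + 5·L_2
  6·L_0(u) = 3u^2 + 3u
  6·L_1(u) = -6u^2 - 12u
  5·L_2(u) = (5/2)u^2 + (15/2)u + 5
Adding term by term: -(1/2)u^2 - (3/2)u + 5

h(u) = -(1/2)u^2 - (3/2)u + 5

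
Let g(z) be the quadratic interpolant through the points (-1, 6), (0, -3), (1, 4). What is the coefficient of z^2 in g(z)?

Build the Lagrange basis polynomials:
L_0(z) = z(z - 1) / [2] = (1/2)z^2 - (1/2)z
L_1(z) = (z + 1)(z - 1) / [-1] = -z^2 + 1
L_2(z) = (z + 1)z / [2] = (1/2)z^2 + (1/2)z
g(z) = 6·L_0 + (-3)·L_1 + 4·L_2
Only the coefficient of z^2 is needed; take it from each L_i and combine:
6·(1/2) + (-3)·(-1) + 4·(1/2) = 8

8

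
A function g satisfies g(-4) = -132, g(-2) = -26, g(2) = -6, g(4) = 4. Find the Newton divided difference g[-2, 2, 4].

g[-2,2] = (-6 - (-26)) / (2 - (-2)) = 5
g[2,4] = (4 - (-6)) / (4 - 2) = 5
g[-2,2,4] = (5 - 5) / (4 - (-2)) = 0

0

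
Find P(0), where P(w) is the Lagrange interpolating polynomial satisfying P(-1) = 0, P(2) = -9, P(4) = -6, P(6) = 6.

-159/35

Evaluate each Lagrange basis at w = 0:
L_0(0) = (-2)·(-4)·(-6)/[(-3)·(-5)·(-7)] = 16/35
L_1(0) = (1)·(-4)·(-6)/[(3)·(-2)·(-4)] = 1
L_2(0) = (1)·(-2)·(-6)/[(5)·(2)·(-2)] = -3/5
L_3(0) = (1)·(-2)·(-4)/[(7)·(4)·(2)] = 1/7
Sum: 0 + (-9)·(1) + (-6)·(-3/5) + 6·(1/7) = -159/35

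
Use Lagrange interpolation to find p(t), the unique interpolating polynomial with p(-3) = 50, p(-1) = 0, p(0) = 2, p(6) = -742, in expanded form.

p(t) = -3t^3 - 3t^2 + 2t + 2

Build the Lagrange basis polynomials:
L_0(t) = (t + 1)t(t - 6) / [-54] = -(1/54)t^3 + (5/54)t^2 + (1/9)t
L_1(t) = (t + 3)t(t - 6) / [14] = (1/14)t^3 - (3/14)t^2 - (9/7)t
L_2(t) = (t + 3)(t + 1)(t - 6) / [-18] = -(1/18)t^3 + (1/9)t^2 + (7/6)t + 1
L_3(t) = (t + 3)(t + 1)t / [378] = (1/378)t^3 + (2/189)t^2 + (1/126)t
p(t) = 50·L_0 + 0·L_1 + 2·L_2 + (-742)·L_3
  50·L_0(t) = -(25/27)t^3 + (125/27)t^2 + (50/9)t
  0·L_1(t) = 0
  2·L_2(t) = -(1/9)t^3 + (2/9)t^2 + (7/3)t + 2
  (-742)·L_3(t) = -(53/27)t^3 - (212/27)t^2 - (53/9)t
Adding term by term: -3t^3 - 3t^2 + 2t + 2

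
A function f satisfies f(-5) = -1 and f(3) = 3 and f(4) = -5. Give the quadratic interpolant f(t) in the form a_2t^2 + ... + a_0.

f(t) = -(17/18)t^2 - (25/18)t + 47/3

Build the Lagrange basis polynomials:
L_0(t) = (t - 3)(t - 4) / [72] = (1/72)t^2 - (7/72)t + 1/6
L_1(t) = (t + 5)(t - 4) / [-8] = -(1/8)t^2 - (1/8)t + 5/2
L_2(t) = (t + 5)(t - 3) / [9] = (1/9)t^2 + (2/9)t - 5/3
f(t) = (-1)·L_0 + 3·L_1 + (-5)·L_2
  (-1)·L_0(t) = -(1/72)t^2 + (7/72)t - 1/6
  3·L_1(t) = -(3/8)t^2 - (3/8)t + 15/2
  (-5)·L_2(t) = -(5/9)t^2 - (10/9)t + 25/3
Adding term by term: -(17/18)t^2 - (25/18)t + 47/3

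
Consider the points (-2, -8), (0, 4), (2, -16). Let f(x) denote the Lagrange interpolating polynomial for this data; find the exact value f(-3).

-26

L_0(-3) = (-3)·(-5)/[(-2)·(-4)] = 15/8
L_1(-3) = (-1)·(-5)/[(2)·(-2)] = -5/4
L_2(-3) = (-1)·(-3)/[(4)·(2)] = 3/8
Sum: (-8)·(15/8) + 4·(-5/4) + (-16)·(3/8) = -26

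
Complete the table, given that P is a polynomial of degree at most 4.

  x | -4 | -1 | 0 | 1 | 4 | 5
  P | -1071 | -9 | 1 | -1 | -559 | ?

-1449

The 5 known values determine P uniquely (degree ≤ 4).
L_0(5) = (6)·(5)·(4)·(1)/[(-3)·(-4)·(-5)·(-8)] = 1/4
L_1(5) = (9)·(5)·(4)·(1)/[(3)·(-1)·(-2)·(-5)] = -6
L_2(5) = (9)·(6)·(4)·(1)/[(4)·(1)·(-1)·(-4)] = 27/2
L_3(5) = (9)·(6)·(5)·(1)/[(5)·(2)·(1)·(-3)] = -9
L_4(5) = (9)·(6)·(5)·(4)/[(8)·(5)·(4)·(3)] = 9/4
Sum: (-1071)·(1/4) + (-9)·(-6) + 1·(27/2) + (-1)·(-9) + (-559)·(9/4) = -1449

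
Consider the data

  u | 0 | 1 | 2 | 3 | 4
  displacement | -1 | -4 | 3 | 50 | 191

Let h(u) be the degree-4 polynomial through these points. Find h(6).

1091

Using Newton's divided-difference form:
h[0,1] = (-4 - (-1)) / (1 - 0) = -3
h[1,2] = (3 - (-4)) / (2 - 1) = 7
h[2,3] = (50 - 3) / (3 - 2) = 47
h[3,4] = (191 - 50) / (4 - 3) = 141
h[0,1,2] = (7 - (-3)) / (2 - 0) = 5
h[1,2,3] = (47 - 7) / (3 - 1) = 20
h[2,3,4] = (141 - 47) / (4 - 2) = 47
h[0,1,2,3] = (20 - 5) / (3 - 0) = 5
h[1,2,3,4] = (47 - 20) / (4 - 1) = 9
h[0,1,2,3,4] = (9 - 5) / (4 - 0) = 1
h(6) = -1 + (-3)·(6) + 5·(6)·(5) + 5·(6)·(5)·(4) + 1·(6)·(5)·(4)·(3) = 1091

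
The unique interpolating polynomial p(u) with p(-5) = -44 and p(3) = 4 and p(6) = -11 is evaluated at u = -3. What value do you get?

Evaluate each Lagrange basis at u = -3:
L_0(-3) = (-6)·(-9)/[(-8)·(-11)] = 27/44
L_1(-3) = (2)·(-9)/[(8)·(-3)] = 3/4
L_2(-3) = (2)·(-6)/[(11)·(3)] = -4/11
Sum: (-44)·(27/44) + 4·(3/4) + (-11)·(-4/11) = -20

-20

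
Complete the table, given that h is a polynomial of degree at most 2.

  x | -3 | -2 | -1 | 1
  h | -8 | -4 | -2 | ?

-4

The 3 known values determine h uniquely (degree ≤ 2).
Evaluate each Lagrange basis at x = 1:
L_0(1) = (3)·(2)/[(-1)·(-2)] = 3
L_1(1) = (4)·(2)/[(1)·(-1)] = -8
L_2(1) = (4)·(3)/[(2)·(1)] = 6
Sum: (-8)·(3) + (-4)·(-8) + (-2)·(6) = -4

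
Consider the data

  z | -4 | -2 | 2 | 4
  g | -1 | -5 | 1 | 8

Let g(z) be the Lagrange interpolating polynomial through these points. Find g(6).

47/3

Evaluate each Lagrange basis at z = 6:
L_0(6) = (8)·(4)·(2)/[(-2)·(-6)·(-8)] = -2/3
L_1(6) = (10)·(4)·(2)/[(2)·(-4)·(-6)] = 5/3
L_2(6) = (10)·(8)·(2)/[(6)·(4)·(-2)] = -10/3
L_3(6) = (10)·(8)·(4)/[(8)·(6)·(2)] = 10/3
Sum: (-1)·(-2/3) + (-5)·(5/3) + 1·(-10/3) + 8·(10/3) = 47/3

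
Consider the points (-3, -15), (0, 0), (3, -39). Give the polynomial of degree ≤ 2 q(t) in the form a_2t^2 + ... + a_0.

q(t) = -3t^2 - 4t

L_0(t) = t(t - 3) / [18] = (1/18)t^2 - (1/6)t
L_1(t) = (t + 3)(t - 3) / [-9] = -(1/9)t^2 + 1
L_2(t) = (t + 3)t / [18] = (1/18)t^2 + (1/6)t
q(t) = (-15)·L_0 + 0·L_1 + (-39)·L_2
  (-15)·L_0(t) = -(5/6)t^2 + (5/2)t
  0·L_1(t) = 0
  (-39)·L_2(t) = -(13/6)t^2 - (13/2)t
Adding term by term: -3t^2 - 4t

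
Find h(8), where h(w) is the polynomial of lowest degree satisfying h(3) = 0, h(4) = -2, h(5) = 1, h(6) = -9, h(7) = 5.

L_0(8) = (4)·(3)·(2)·(1)/[(-1)·(-2)·(-3)·(-4)] = 1
L_1(8) = (5)·(3)·(2)·(1)/[(1)·(-1)·(-2)·(-3)] = -5
L_2(8) = (5)·(4)·(2)·(1)/[(2)·(1)·(-1)·(-2)] = 10
L_3(8) = (5)·(4)·(3)·(1)/[(3)·(2)·(1)·(-1)] = -10
L_4(8) = (5)·(4)·(3)·(2)/[(4)·(3)·(2)·(1)] = 5
Sum: 0 + (-2)·(-5) + 1·(10) + (-9)·(-10) + 5·(5) = 135

135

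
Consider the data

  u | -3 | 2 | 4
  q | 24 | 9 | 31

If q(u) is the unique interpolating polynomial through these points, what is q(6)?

69

Using Newton's divided-difference form:
q[-3,2] = (9 - 24) / (2 - (-3)) = -3
q[2,4] = (31 - 9) / (4 - 2) = 11
q[-3,2,4] = (11 - (-3)) / (4 - (-3)) = 2
q(6) = 24 + (-3)·(9) + 2·(9)·(4) = 69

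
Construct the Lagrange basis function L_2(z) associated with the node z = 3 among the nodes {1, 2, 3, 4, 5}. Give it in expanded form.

L_2(z) = (1/4)z^4 - 3z^3 + (49/4)z^2 - (39/2)z + 10

L_2(z) = (z - 1)(z - 2)(z - 4)(z - 5) / [(2)·(1)·(-1)·(-2)]
       = (z^4 - 12z^3 + 49z^2 - 78z + 40) / (4)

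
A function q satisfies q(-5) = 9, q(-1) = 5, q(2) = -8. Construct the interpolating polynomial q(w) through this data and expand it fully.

Newton's divided differences:
q[-5,-1] = (5 - 9) / (-1 - (-5)) = -1
q[-1,2] = (-8 - 5) / (2 - (-1)) = -13/3
q[-5,-1,2] = (-13/3 - (-1)) / (2 - (-5)) = -10/21
q(w) = 9 + (-1)·(w + 5) + (-10/21)·(w + 5)(w + 1)
Expanding: q(w) = -(10/21)w^2 - (27/7)w + 34/21

q(w) = -(10/21)w^2 - (27/7)w + 34/21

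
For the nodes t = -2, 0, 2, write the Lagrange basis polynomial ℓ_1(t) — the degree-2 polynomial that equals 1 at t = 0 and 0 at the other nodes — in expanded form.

ℓ_1(t) = -(1/4)t^2 + 1

ℓ_1(t) = (t + 2)(t - 2) / [(2)·(-2)]
       = (t^2 - 4) / (-4)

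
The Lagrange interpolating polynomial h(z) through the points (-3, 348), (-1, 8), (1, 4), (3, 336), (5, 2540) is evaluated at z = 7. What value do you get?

L_0(7) = (8)·(6)·(4)·(2)/[(-2)·(-4)·(-6)·(-8)] = 1
L_1(7) = (10)·(6)·(4)·(2)/[(2)·(-2)·(-4)·(-6)] = -5
L_2(7) = (10)·(8)·(4)·(2)/[(4)·(2)·(-2)·(-4)] = 10
L_3(7) = (10)·(8)·(6)·(2)/[(6)·(4)·(2)·(-2)] = -10
L_4(7) = (10)·(8)·(6)·(4)/[(8)·(6)·(4)·(2)] = 5
Sum: 348·(1) + 8·(-5) + 4·(10) + 336·(-10) + 2540·(5) = 9688

9688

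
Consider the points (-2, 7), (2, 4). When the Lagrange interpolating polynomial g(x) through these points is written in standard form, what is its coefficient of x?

-3/4

The leading coefficient equals the top divided difference g[-2,2].
g[-2,2] = (4 - 7) / (2 - (-2)) = -3/4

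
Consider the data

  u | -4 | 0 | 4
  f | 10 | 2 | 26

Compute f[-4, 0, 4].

f[-4,0] = (2 - 10) / (0 - (-4)) = -2
f[0,4] = (26 - 2) / (4 - 0) = 6
f[-4,0,4] = (6 - (-2)) / (4 - (-4)) = 1

1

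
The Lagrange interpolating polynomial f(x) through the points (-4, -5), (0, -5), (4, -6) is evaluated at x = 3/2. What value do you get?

Evaluate each Lagrange basis at x = 3/2:
L_0(3/2) = (3/2)·(-5/2)/[(-4)·(-8)] = -15/128
L_1(3/2) = (11/2)·(-5/2)/[(4)·(-4)] = 55/64
L_2(3/2) = (11/2)·(3/2)/[(8)·(4)] = 33/128
Sum: (-5)·(-15/128) + (-5)·(55/64) + (-6)·(33/128) = -673/128

-673/128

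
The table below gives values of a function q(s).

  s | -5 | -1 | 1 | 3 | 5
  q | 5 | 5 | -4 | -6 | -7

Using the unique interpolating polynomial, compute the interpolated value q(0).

-33/128

Evaluate each Lagrange basis at s = 0:
L_0(0) = (1)·(-1)·(-3)·(-5)/[(-4)·(-6)·(-8)·(-10)] = -1/128
L_1(0) = (5)·(-1)·(-3)·(-5)/[(4)·(-2)·(-4)·(-6)] = 25/64
L_2(0) = (5)·(1)·(-3)·(-5)/[(6)·(2)·(-2)·(-4)] = 25/32
L_3(0) = (5)·(1)·(-1)·(-5)/[(8)·(4)·(2)·(-2)] = -25/128
L_4(0) = (5)·(1)·(-1)·(-3)/[(10)·(6)·(4)·(2)] = 1/32
Sum: 5·(-1/128) + 5·(25/64) + (-4)·(25/32) + (-6)·(-25/128) + (-7)·(1/32) = -33/128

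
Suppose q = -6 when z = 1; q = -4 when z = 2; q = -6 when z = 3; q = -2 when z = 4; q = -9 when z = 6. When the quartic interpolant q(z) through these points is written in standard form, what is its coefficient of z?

L_0(z) = (z - 2)(z - 3)(z - 4)(z - 6) / [30] = (1/30)z^4 - (1/2)z^3 + (8/3)z^2 - 6z + 24/5
L_1(z) = (z - 1)(z - 3)(z - 4)(z - 6) / [-8] = -(1/8)z^4 + (7/4)z^3 - (67/8)z^2 + (63/4)z - 9
L_2(z) = (z - 1)(z - 2)(z - 4)(z - 6) / [6] = (1/6)z^4 - (13/6)z^3 + (28/3)z^2 - (46/3)z + 8
L_3(z) = (z - 1)(z - 2)(z - 3)(z - 6) / [-12] = -(1/12)z^4 + z^3 - (47/12)z^2 + 6z - 3
L_4(z) = (z - 1)(z - 2)(z - 3)(z - 4) / [120] = (1/120)z^4 - (1/12)z^3 + (7/24)z^2 - (5/12)z + 1/5
q(z) = (-6)·L_0 + (-4)·L_1 + (-6)·L_2 + (-2)·L_3 + (-9)·L_4
Only the coefficient of z is needed; take it from each L_i and combine:
(-6)·(-6) + (-4)·(63/4) + (-6)·(-46/3) + (-2)·(6) + (-9)·(-5/12) = 227/4

227/4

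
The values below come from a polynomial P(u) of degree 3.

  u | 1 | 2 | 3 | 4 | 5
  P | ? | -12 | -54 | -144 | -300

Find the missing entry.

The 4 known values determine P uniquely (degree ≤ 3).
L_0(1) = (-2)·(-3)·(-4)/[(-1)·(-2)·(-3)] = 4
L_1(1) = (-1)·(-3)·(-4)/[(1)·(-1)·(-2)] = -6
L_2(1) = (-1)·(-2)·(-4)/[(2)·(1)·(-1)] = 4
L_3(1) = (-1)·(-2)·(-3)/[(3)·(2)·(1)] = -1
Sum: (-12)·(4) + (-54)·(-6) + (-144)·(4) + (-300)·(-1) = 0

0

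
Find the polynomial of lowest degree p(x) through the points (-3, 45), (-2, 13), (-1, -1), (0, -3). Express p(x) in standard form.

p(x) = -x^3 + 3x^2 + 2x - 3

L_0(x) = (x + 2)(x + 1)x / [-6] = -(1/6)x^3 - (1/2)x^2 - (1/3)x
L_1(x) = (x + 3)(x + 1)x / [2] = (1/2)x^3 + 2x^2 + (3/2)x
L_2(x) = (x + 3)(x + 2)x / [-2] = -(1/2)x^3 - (5/2)x^2 - 3x
L_3(x) = (x + 3)(x + 2)(x + 1) / [6] = (1/6)x^3 + x^2 + (11/6)x + 1
p(x) = 45·L_0 + 13·L_1 + (-1)·L_2 + (-3)·L_3
  45·L_0(x) = -(15/2)x^3 - (45/2)x^2 - 15x
  13·L_1(x) = (13/2)x^3 + 26x^2 + (39/2)x
  (-1)·L_2(x) = (1/2)x^3 + (5/2)x^2 + 3x
  (-3)·L_3(x) = -(1/2)x^3 - 3x^2 - (11/2)x - 3
Adding term by term: -x^3 + 3x^2 + 2x - 3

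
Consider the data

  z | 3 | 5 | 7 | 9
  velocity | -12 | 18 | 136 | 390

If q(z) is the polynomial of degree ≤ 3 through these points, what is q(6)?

Using Newton's divided-difference form:
q[3,5] = (18 - (-12)) / (5 - 3) = 15
q[5,7] = (136 - 18) / (7 - 5) = 59
q[7,9] = (390 - 136) / (9 - 7) = 127
q[3,5,7] = (59 - 15) / (7 - 3) = 11
q[5,7,9] = (127 - 59) / (9 - 5) = 17
q[3,5,7,9] = (17 - 11) / (9 - 3) = 1
q(6) = -12 + 15·(3) + 11·(3)·(1) + 1·(3)·(1)·(-1) = 63

63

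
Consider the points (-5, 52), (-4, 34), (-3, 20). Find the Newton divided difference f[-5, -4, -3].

2

f[-5,-4] = (34 - 52) / (-4 - (-5)) = -18
f[-4,-3] = (20 - 34) / (-3 - (-4)) = -14
f[-5,-4,-3] = (-14 - (-18)) / (-3 - (-5)) = 2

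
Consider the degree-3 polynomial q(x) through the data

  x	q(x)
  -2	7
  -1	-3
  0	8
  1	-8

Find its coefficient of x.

11/2

Build the Lagrange basis polynomials:
L_0(x) = (x + 1)x(x - 1) / [-6] = -(1/6)x^3 + (1/6)x
L_1(x) = (x + 2)x(x - 1) / [2] = (1/2)x^3 + (1/2)x^2 - x
L_2(x) = (x + 2)(x + 1)(x - 1) / [-2] = -(1/2)x^3 - x^2 + (1/2)x + 1
L_3(x) = (x + 2)(x + 1)x / [6] = (1/6)x^3 + (1/2)x^2 + (1/3)x
q(x) = 7·L_0 + (-3)·L_1 + 8·L_2 + (-8)·L_3
Only the coefficient of x is needed; take it from each L_i and combine:
7·(1/6) + (-3)·(-1) + 8·(1/2) + (-8)·(1/3) = 11/2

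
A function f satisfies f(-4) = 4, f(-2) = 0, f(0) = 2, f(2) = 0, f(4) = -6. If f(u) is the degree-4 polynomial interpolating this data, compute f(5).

-497/64

Using Newton's divided-difference form:
f[-4,-2] = (0 - 4) / (-2 - (-4)) = -2
f[-2,0] = (2 - 0) / (0 - (-2)) = 1
f[0,2] = (0 - 2) / (2 - 0) = -1
f[2,4] = (-6 - 0) / (4 - 2) = -3
f[-4,-2,0] = (1 - (-2)) / (0 - (-4)) = 3/4
f[-2,0,2] = (-1 - 1) / (2 - (-2)) = -1/2
f[0,2,4] = (-3 - (-1)) / (4 - 0) = -1/2
f[-4,-2,0,2] = (-1/2 - 3/4) / (2 - (-4)) = -5/24
f[-2,0,2,4] = (-1/2 - (-1/2)) / (4 - (-2)) = 0
f[-4,-2,0,2,4] = (0 - (-5/24)) / (4 - (-4)) = 5/192
f(5) = 4 + (-2)·(9) + (3/4)·(9)·(7) + (-5/24)·(9)·(7)·(5) + (5/192)·(9)·(7)·(5)·(3) = -497/64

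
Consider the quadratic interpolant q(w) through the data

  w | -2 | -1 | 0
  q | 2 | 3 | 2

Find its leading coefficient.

Build the Lagrange basis polynomials:
L_0(w) = (w + 1)w / [2] = (1/2)w^2 + (1/2)w
L_1(w) = (w + 2)w / [-1] = -w^2 - 2w
L_2(w) = (w + 2)(w + 1) / [2] = (1/2)w^2 + (3/2)w + 1
q(w) = 2·L_0 + 3·L_1 + 2·L_2
Only the coefficient of w^2 is needed; take it from each L_i and combine:
2·(1/2) + 3·(-1) + 2·(1/2) = -1

-1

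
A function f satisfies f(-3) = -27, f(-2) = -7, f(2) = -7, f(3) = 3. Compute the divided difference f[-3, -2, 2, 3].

1

f[-3,-2] = (-7 - (-27)) / (-2 - (-3)) = 20
f[-2,2] = (-7 - (-7)) / (2 - (-2)) = 0
f[2,3] = (3 - (-7)) / (3 - 2) = 10
f[-3,-2,2] = (0 - 20) / (2 - (-3)) = -4
f[-2,2,3] = (10 - 0) / (3 - (-2)) = 2
f[-3,-2,2,3] = (2 - (-4)) / (3 - (-3)) = 1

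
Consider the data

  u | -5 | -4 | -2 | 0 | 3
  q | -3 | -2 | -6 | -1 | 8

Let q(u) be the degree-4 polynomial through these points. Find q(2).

Using Newton's divided-difference form:
q[-5,-4] = (-2 - (-3)) / (-4 - (-5)) = 1
q[-4,-2] = (-6 - (-2)) / (-2 - (-4)) = -2
q[-2,0] = (-1 - (-6)) / (0 - (-2)) = 5/2
q[0,3] = (8 - (-1)) / (3 - 0) = 3
q[-5,-4,-2] = (-2 - 1) / (-2 - (-5)) = -1
q[-4,-2,0] = (5/2 - (-2)) / (0 - (-4)) = 9/8
q[-2,0,3] = (3 - 5/2) / (3 - (-2)) = 1/10
q[-5,-4,-2,0] = (9/8 - (-1)) / (0 - (-5)) = 17/40
q[-4,-2,0,3] = (1/10 - 9/8) / (3 - (-4)) = -41/280
q[-5,-4,-2,0,3] = (-41/280 - 17/40) / (3 - (-5)) = -1/14
q(2) = -3 + 1·(7) + (-1)·(7)·(6) + (17/40)·(7)·(6)·(4) + (-1/14)·(7)·(6)·(4)·(2) = 47/5

47/5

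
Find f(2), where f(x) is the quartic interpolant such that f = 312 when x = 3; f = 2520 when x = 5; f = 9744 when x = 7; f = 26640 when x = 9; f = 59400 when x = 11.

L_0(2) = (-3)·(-5)·(-7)·(-9)/[(-2)·(-4)·(-6)·(-8)] = 315/128
L_1(2) = (-1)·(-5)·(-7)·(-9)/[(2)·(-2)·(-4)·(-6)] = -105/32
L_2(2) = (-1)·(-3)·(-7)·(-9)/[(4)·(2)·(-2)·(-4)] = 189/64
L_3(2) = (-1)·(-3)·(-5)·(-9)/[(6)·(4)·(2)·(-2)] = -45/32
L_4(2) = (-1)·(-3)·(-5)·(-7)/[(8)·(6)·(4)·(2)] = 35/128
Sum: 312·(315/128) + 2520·(-105/32) + 9744·(189/64) + 26640·(-45/32) + 59400·(35/128) = 54

54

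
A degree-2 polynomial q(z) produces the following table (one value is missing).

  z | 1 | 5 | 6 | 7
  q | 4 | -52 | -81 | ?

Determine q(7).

The 3 known values determine q uniquely (degree ≤ 2).
Evaluate each Lagrange basis at z = 7:
L_0(7) = (2)·(1)/[(-4)·(-5)] = 1/10
L_1(7) = (6)·(1)/[(4)·(-1)] = -3/2
L_2(7) = (6)·(2)/[(5)·(1)] = 12/5
Sum: 4·(1/10) + (-52)·(-3/2) + (-81)·(12/5) = -116

-116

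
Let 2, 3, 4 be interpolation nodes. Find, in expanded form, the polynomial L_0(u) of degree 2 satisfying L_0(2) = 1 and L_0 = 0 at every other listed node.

L_0(u) = (1/2)u^2 - (7/2)u + 6

L_0(u) = (u - 3)(u - 4) / [(-1)·(-2)]
       = (u^2 - 7u + 12) / (2)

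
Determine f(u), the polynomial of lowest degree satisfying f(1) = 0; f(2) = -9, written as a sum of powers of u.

f(u) = -9u + 9

L_0(u) = (u - 2) / [-1] = -u + 2
L_1(u) = (u - 1) / [1] = u - 1
f(u) = 0·L_0 + (-9)·L_1
  0·L_0(u) = 0
  (-9)·L_1(u) = -9u + 9
Adding term by term: -9u + 9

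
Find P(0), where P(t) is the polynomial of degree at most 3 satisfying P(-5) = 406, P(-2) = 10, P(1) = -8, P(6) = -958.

Evaluate each Lagrange basis at t = 0:
L_0(0) = (2)·(-1)·(-6)/[(-3)·(-6)·(-11)] = -2/33
L_1(0) = (5)·(-1)·(-6)/[(3)·(-3)·(-8)] = 5/12
L_2(0) = (5)·(2)·(-6)/[(6)·(3)·(-5)] = 2/3
L_3(0) = (5)·(2)·(-1)/[(11)·(8)·(5)] = -1/44
Sum: 406·(-2/33) + 10·(5/12) + (-8)·(2/3) + (-958)·(-1/44) = -4

-4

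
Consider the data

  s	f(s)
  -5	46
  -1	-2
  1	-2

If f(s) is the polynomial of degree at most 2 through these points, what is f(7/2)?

41/2

Using Newton's divided-difference form:
f[-5,-1] = (-2 - 46) / (-1 - (-5)) = -12
f[-1,1] = (-2 - (-2)) / (1 - (-1)) = 0
f[-5,-1,1] = (0 - (-12)) / (1 - (-5)) = 2
f(7/2) = 46 + (-12)·(17/2) + 2·(17/2)·(9/2) = 41/2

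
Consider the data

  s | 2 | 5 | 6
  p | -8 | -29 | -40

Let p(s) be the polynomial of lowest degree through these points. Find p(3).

Using Newton's divided-difference form:
p[2,5] = (-29 - (-8)) / (5 - 2) = -7
p[5,6] = (-40 - (-29)) / (6 - 5) = -11
p[2,5,6] = (-11 - (-7)) / (6 - 2) = -1
p(3) = -8 + (-7)·(1) + (-1)·(1)·(-2) = -13

-13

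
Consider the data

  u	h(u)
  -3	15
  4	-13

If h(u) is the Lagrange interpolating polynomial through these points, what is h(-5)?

23

L_0(-5) = (-9)/[(-7)] = 9/7
L_1(-5) = (-2)/[(7)] = -2/7
Sum: 15·(9/7) + (-13)·(-2/7) = 23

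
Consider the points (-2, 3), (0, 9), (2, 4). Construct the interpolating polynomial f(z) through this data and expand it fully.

f(z) = -(11/8)z^2 + (1/4)z + 9

Build the Lagrange basis polynomials:
L_0(z) = z(z - 2) / [8] = (1/8)z^2 - (1/4)z
L_1(z) = (z + 2)(z - 2) / [-4] = -(1/4)z^2 + 1
L_2(z) = (z + 2)z / [8] = (1/8)z^2 + (1/4)z
f(z) = 3·L_0 + 9·L_1 + 4·L_2
  3·L_0(z) = (3/8)z^2 - (3/4)z
  9·L_1(z) = -(9/4)z^2 + 9
  4·L_2(z) = (1/2)z^2 + z
Adding term by term: -(11/8)z^2 + (1/4)z + 9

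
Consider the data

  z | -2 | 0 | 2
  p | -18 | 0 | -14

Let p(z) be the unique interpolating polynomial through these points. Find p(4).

Evaluate each Lagrange basis at z = 4:
L_0(4) = (4)·(2)/[(-2)·(-4)] = 1
L_1(4) = (6)·(2)/[(2)·(-2)] = -3
L_2(4) = (6)·(4)/[(4)·(2)] = 3
Sum: (-18)·(1) + 0 + (-14)·(3) = -60

-60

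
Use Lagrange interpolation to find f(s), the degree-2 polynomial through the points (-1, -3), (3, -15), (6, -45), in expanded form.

Build the Lagrange basis polynomials:
L_0(s) = (s - 3)(s - 6) / [28] = (1/28)s^2 - (9/28)s + 9/14
L_1(s) = (s + 1)(s - 6) / [-12] = -(1/12)s^2 + (5/12)s + 1/2
L_2(s) = (s + 1)(s - 3) / [21] = (1/21)s^2 - (2/21)s - 1/7
f(s) = (-3)·L_0 + (-15)·L_1 + (-45)·L_2
  (-3)·L_0(s) = -(3/28)s^2 + (27/28)s - 27/14
  (-15)·L_1(s) = (5/4)s^2 - (25/4)s - 15/2
  (-45)·L_2(s) = -(15/7)s^2 + (30/7)s + 45/7
Adding term by term: -s^2 - s - 3

f(s) = -s^2 - s - 3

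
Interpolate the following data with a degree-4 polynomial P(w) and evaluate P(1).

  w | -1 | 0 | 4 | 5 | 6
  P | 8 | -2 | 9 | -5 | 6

Using Newton's divided-difference form:
P[-1,0] = (-2 - 8) / (0 - (-1)) = -10
P[0,4] = (9 - (-2)) / (4 - 0) = 11/4
P[4,5] = (-5 - 9) / (5 - 4) = -14
P[5,6] = (6 - (-5)) / (6 - 5) = 11
P[-1,0,4] = (11/4 - (-10)) / (4 - (-1)) = 51/20
P[0,4,5] = (-14 - 11/4) / (5 - 0) = -67/20
P[4,5,6] = (11 - (-14)) / (6 - 4) = 25/2
P[-1,0,4,5] = (-67/20 - 51/20) / (5 - (-1)) = -59/60
P[0,4,5,6] = (25/2 - (-67/20)) / (6 - 0) = 317/120
P[-1,0,4,5,6] = (317/120 - (-59/60)) / (6 - (-1)) = 29/56
P(1) = 8 + (-10)·(2) + (51/20)·(2)·(1) + (-59/60)·(2)·(1)·(-3) + (29/56)·(2)·(1)·(-3)·(-4) = 80/7

80/7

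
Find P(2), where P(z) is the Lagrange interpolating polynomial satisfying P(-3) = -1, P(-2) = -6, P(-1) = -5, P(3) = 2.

Evaluate each Lagrange basis at z = 2:
L_0(2) = (4)·(3)·(-1)/[(-1)·(-2)·(-6)] = 1
L_1(2) = (5)·(3)·(-1)/[(1)·(-1)·(-5)] = -3
L_2(2) = (5)·(4)·(-1)/[(2)·(1)·(-4)] = 5/2
L_3(2) = (5)·(4)·(3)/[(6)·(5)·(4)] = 1/2
Sum: (-1)·(1) + (-6)·(-3) + (-5)·(5/2) + 2·(1/2) = 11/2

11/2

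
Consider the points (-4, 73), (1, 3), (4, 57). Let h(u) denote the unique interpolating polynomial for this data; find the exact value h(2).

13

Using Newton's divided-difference form:
h[-4,1] = (3 - 73) / (1 - (-4)) = -14
h[1,4] = (57 - 3) / (4 - 1) = 18
h[-4,1,4] = (18 - (-14)) / (4 - (-4)) = 4
h(2) = 73 + (-14)·(6) + 4·(6)·(1) = 13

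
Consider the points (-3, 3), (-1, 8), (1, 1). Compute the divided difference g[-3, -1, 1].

g[-3,-1] = (8 - 3) / (-1 - (-3)) = 5/2
g[-1,1] = (1 - 8) / (1 - (-1)) = -7/2
g[-3,-1,1] = (-7/2 - 5/2) / (1 - (-3)) = -3/2

-3/2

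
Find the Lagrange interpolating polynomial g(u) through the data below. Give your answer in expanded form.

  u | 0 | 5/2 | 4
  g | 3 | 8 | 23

Build the Lagrange basis polynomials:
L_0(u) = (u - 5/2)(u - 4) / [10] = (1/10)u^2 - (13/20)u + 1
L_1(u) = u(u - 4) / [-15/4] = -(4/15)u^2 + (16/15)u
L_2(u) = u(u - 5/2) / [6] = (1/6)u^2 - (5/12)u
g(u) = 3·L_0 + 8·L_1 + 23·L_2
  3·L_0(u) = (3/10)u^2 - (39/20)u + 3
  8·L_1(u) = -(32/15)u^2 + (128/15)u
  23·L_2(u) = (23/6)u^2 - (115/12)u
Adding term by term: 2u^2 - 3u + 3

g(u) = 2u^2 - 3u + 3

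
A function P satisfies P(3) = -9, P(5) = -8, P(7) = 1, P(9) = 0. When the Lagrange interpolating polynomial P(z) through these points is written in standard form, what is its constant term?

L_0(z) = (z - 5)(z - 7)(z - 9) / [-48] = -(1/48)z^3 + (7/16)z^2 - (143/48)z + 105/16
L_1(z) = (z - 3)(z - 7)(z - 9) / [16] = (1/16)z^3 - (19/16)z^2 + (111/16)z - 189/16
L_2(z) = (z - 3)(z - 5)(z - 9) / [-16] = -(1/16)z^3 + (17/16)z^2 - (87/16)z + 135/16
L_3(z) = (z - 3)(z - 5)(z - 7) / [48] = (1/48)z^3 - (5/16)z^2 + (71/48)z - 35/16
P(z) = (-9)·L_0 + (-8)·L_1 + 1·L_2 + 0·L_3
Only the constant term is needed; take it from each L_i and combine:
(-9)·(105/16) + (-8)·(-189/16) + 1·(135/16) + 0·(-35/16) = 351/8

351/8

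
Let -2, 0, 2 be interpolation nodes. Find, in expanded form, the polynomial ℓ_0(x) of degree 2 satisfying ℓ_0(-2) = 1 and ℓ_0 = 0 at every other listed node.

ℓ_0(x) = x(x - 2) / [(-2)·(-4)]
       = (x^2 - 2x) / (8)

ℓ_0(x) = (1/8)x^2 - (1/4)x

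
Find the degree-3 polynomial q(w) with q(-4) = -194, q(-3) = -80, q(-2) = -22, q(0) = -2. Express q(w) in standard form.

Build the Lagrange basis polynomials:
L_0(w) = (w + 3)(w + 2)w / [-8] = -(1/8)w^3 - (5/8)w^2 - (3/4)w
L_1(w) = (w + 4)(w + 2)w / [3] = (1/3)w^3 + 2w^2 + (8/3)w
L_2(w) = (w + 4)(w + 3)w / [-4] = -(1/4)w^3 - (7/4)w^2 - 3w
L_3(w) = (w + 4)(w + 3)(w + 2) / [24] = (1/24)w^3 + (3/8)w^2 + (13/12)w + 1
q(w) = (-194)·L_0 + (-80)·L_1 + (-22)·L_2 + (-2)·L_3
  (-194)·L_0(w) = (97/4)w^3 + (485/4)w^2 + (291/2)w
  (-80)·L_1(w) = -(80/3)w^3 - 160w^2 - (640/3)w
  (-22)·L_2(w) = (11/2)w^3 + (77/2)w^2 + 66w
  (-2)·L_3(w) = -(1/12)w^3 - (3/4)w^2 - (13/6)w - 2
Adding term by term: 3w^3 - w^2 - 4w - 2

q(w) = 3w^3 - w^2 - 4w - 2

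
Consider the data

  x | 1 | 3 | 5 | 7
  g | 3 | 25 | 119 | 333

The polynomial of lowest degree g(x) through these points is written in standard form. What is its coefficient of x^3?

1

Build the Lagrange basis polynomials:
L_0(x) = (x - 3)(x - 5)(x - 7) / [-48] = -(1/48)x^3 + (5/16)x^2 - (71/48)x + 35/16
L_1(x) = (x - 1)(x - 5)(x - 7) / [16] = (1/16)x^3 - (13/16)x^2 + (47/16)x - 35/16
L_2(x) = (x - 1)(x - 3)(x - 7) / [-16] = -(1/16)x^3 + (11/16)x^2 - (31/16)x + 21/16
L_3(x) = (x - 1)(x - 3)(x - 5) / [48] = (1/48)x^3 - (3/16)x^2 + (23/48)x - 5/16
g(x) = 3·L_0 + 25·L_1 + 119·L_2 + 333·L_3
Only the coefficient of x^3 is needed; take it from each L_i and combine:
3·(-1/48) + 25·(1/16) + 119·(-1/16) + 333·(1/48) = 1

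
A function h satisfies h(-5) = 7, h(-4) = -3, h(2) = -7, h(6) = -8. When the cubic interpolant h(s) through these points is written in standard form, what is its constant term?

Build the Lagrange basis polynomials:
L_0(s) = (s + 4)(s - 2)(s - 6) / [-77] = -(1/77)s^3 + (4/77)s^2 + (20/77)s - 48/77
L_1(s) = (s + 5)(s - 2)(s - 6) / [60] = (1/60)s^3 - (1/20)s^2 - (7/15)s + 1
L_2(s) = (s + 5)(s + 4)(s - 6) / [-168] = -(1/168)s^3 - (1/56)s^2 + (17/84)s + 5/7
L_3(s) = (s + 5)(s + 4)(s - 2) / [440] = (1/440)s^3 + (7/440)s^2 + (1/220)s - 1/11
h(s) = 7·L_0 + (-3)·L_1 + (-7)·L_2 + (-8)·L_3
Only the constant term is needed; take it from each L_i and combine:
7·(-48/77) + (-3)·(1) + (-7)·(5/7) + (-8)·(-1/11) = -128/11

-128/11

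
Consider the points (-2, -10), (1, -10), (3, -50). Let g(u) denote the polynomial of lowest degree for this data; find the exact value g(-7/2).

Evaluate each Lagrange basis at u = -7/2:
L_0(-7/2) = (-9/2)·(-13/2)/[(-3)·(-5)] = 39/20
L_1(-7/2) = (-3/2)·(-13/2)/[(3)·(-2)] = -13/8
L_2(-7/2) = (-3/2)·(-9/2)/[(5)·(2)] = 27/40
Sum: (-10)·(39/20) + (-10)·(-13/8) + (-50)·(27/40) = -37

-37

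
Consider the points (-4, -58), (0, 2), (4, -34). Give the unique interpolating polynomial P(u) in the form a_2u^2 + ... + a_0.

P(u) = -3u^2 + 3u + 2

L_0(u) = u(u - 4) / [32] = (1/32)u^2 - (1/8)u
L_1(u) = (u + 4)(u - 4) / [-16] = -(1/16)u^2 + 1
L_2(u) = (u + 4)u / [32] = (1/32)u^2 + (1/8)u
P(u) = (-58)·L_0 + 2·L_1 + (-34)·L_2
  (-58)·L_0(u) = -(29/16)u^2 + (29/4)u
  2·L_1(u) = -(1/8)u^2 + 2
  (-34)·L_2(u) = -(17/16)u^2 - (17/4)u
Adding term by term: -3u^2 + 3u + 2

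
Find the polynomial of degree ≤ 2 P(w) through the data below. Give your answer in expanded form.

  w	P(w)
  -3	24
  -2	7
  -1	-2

P(w) = 4w^2 + 3w - 3

Build the Lagrange basis polynomials:
L_0(w) = (w + 2)(w + 1) / [2] = (1/2)w^2 + (3/2)w + 1
L_1(w) = (w + 3)(w + 1) / [-1] = -w^2 - 4w - 3
L_2(w) = (w + 3)(w + 2) / [2] = (1/2)w^2 + (5/2)w + 3
P(w) = 24·L_0 + 7·L_1 + (-2)·L_2
  24·L_0(w) = 12w^2 + 36w + 24
  7·L_1(w) = -7w^2 - 28w - 21
  (-2)·L_2(w) = -w^2 - 5w - 6
Adding term by term: 4w^2 + 3w - 3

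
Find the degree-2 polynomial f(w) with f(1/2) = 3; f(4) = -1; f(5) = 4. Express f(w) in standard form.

f(w) = (86/63)w^2 - (51/7)w + 397/63

L_0(w) = (w - 4)(w - 5) / [63/4] = (4/63)w^2 - (4/7)w + 80/63
L_1(w) = (w - 1/2)(w - 5) / [-7/2] = -(2/7)w^2 + (11/7)w - 5/7
L_2(w) = (w - 1/2)(w - 4) / [9/2] = (2/9)w^2 - w + 4/9
f(w) = 3·L_0 + (-1)·L_1 + 4·L_2
  3·L_0(w) = (4/21)w^2 - (12/7)w + 80/21
  (-1)·L_1(w) = (2/7)w^2 - (11/7)w + 5/7
  4·L_2(w) = (8/9)w^2 - 4w + 16/9
Adding term by term: (86/63)w^2 - (51/7)w + 397/63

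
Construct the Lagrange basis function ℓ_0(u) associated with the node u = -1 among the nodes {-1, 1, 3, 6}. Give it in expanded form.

ℓ_0(u) = (u - 1)(u - 3)(u - 6) / [(-2)·(-4)·(-7)]
       = (u^3 - 10u^2 + 27u - 18) / (-56)

ℓ_0(u) = -(1/56)u^3 + (5/28)u^2 - (27/56)u + 9/28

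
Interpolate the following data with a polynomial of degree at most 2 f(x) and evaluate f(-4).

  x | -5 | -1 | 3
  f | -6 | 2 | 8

Using Newton's divided-difference form:
f[-5,-1] = (2 - (-6)) / (-1 - (-5)) = 2
f[-1,3] = (8 - 2) / (3 - (-1)) = 3/2
f[-5,-1,3] = (3/2 - 2) / (3 - (-5)) = -1/16
f(-4) = -6 + 2·(1) + (-1/16)·(1)·(-3) = -61/16

-61/16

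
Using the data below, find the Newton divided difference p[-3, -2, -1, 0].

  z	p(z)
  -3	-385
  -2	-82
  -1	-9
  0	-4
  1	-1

27

p[-3,-2] = (-82 - (-385)) / (-2 - (-3)) = 303
p[-2,-1] = (-9 - (-82)) / (-1 - (-2)) = 73
p[-1,0] = (-4 - (-9)) / (0 - (-1)) = 5
p[-3,-2,-1] = (73 - 303) / (-1 - (-3)) = -115
p[-2,-1,0] = (5 - 73) / (0 - (-2)) = -34
p[-3,-2,-1,0] = (-34 - (-115)) / (0 - (-3)) = 27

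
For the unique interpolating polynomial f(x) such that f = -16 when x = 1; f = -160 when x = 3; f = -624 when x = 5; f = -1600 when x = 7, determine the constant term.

Build the Lagrange basis polynomials:
L_0(x) = (x - 3)(x - 5)(x - 7) / [-48] = -(1/48)x^3 + (5/16)x^2 - (71/48)x + 35/16
L_1(x) = (x - 1)(x - 5)(x - 7) / [16] = (1/16)x^3 - (13/16)x^2 + (47/16)x - 35/16
L_2(x) = (x - 1)(x - 3)(x - 7) / [-16] = -(1/16)x^3 + (11/16)x^2 - (31/16)x + 21/16
L_3(x) = (x - 1)(x - 3)(x - 5) / [48] = (1/48)x^3 - (3/16)x^2 + (23/48)x - 5/16
f(x) = (-16)·L_0 + (-160)·L_1 + (-624)·L_2 + (-1600)·L_3
Only the constant term is needed; take it from each L_i and combine:
(-16)·(35/16) + (-160)·(-35/16) + (-624)·(21/16) + (-1600)·(-5/16) = -4

-4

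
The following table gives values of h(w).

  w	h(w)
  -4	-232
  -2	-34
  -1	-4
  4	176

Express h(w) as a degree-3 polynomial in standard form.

Build the Lagrange basis polynomials:
L_0(w) = (w + 2)(w + 1)(w - 4) / [-48] = -(1/48)w^3 + (1/48)w^2 + (5/24)w + 1/6
L_1(w) = (w + 4)(w + 1)(w - 4) / [12] = (1/12)w^3 + (1/12)w^2 - (4/3)w - 4/3
L_2(w) = (w + 4)(w + 2)(w - 4) / [-15] = -(1/15)w^3 - (2/15)w^2 + (16/15)w + 32/15
L_3(w) = (w + 4)(w + 2)(w + 1) / [240] = (1/240)w^3 + (7/240)w^2 + (7/120)w + 1/30
h(w) = (-232)·L_0 + (-34)·L_1 + (-4)·L_2 + 176·L_3
  (-232)·L_0(w) = (29/6)w^3 - (29/6)w^2 - (145/3)w - 116/3
  (-34)·L_1(w) = -(17/6)w^3 - (17/6)w^2 + (136/3)w + 136/3
  (-4)·L_2(w) = (4/15)w^3 + (8/15)w^2 - (64/15)w - 128/15
  176·L_3(w) = (11/15)w^3 + (77/15)w^2 + (154/15)w + 88/15
Adding term by term: 3w^3 - 2w^2 + 3w + 4

h(w) = 3w^3 - 2w^2 + 3w + 4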